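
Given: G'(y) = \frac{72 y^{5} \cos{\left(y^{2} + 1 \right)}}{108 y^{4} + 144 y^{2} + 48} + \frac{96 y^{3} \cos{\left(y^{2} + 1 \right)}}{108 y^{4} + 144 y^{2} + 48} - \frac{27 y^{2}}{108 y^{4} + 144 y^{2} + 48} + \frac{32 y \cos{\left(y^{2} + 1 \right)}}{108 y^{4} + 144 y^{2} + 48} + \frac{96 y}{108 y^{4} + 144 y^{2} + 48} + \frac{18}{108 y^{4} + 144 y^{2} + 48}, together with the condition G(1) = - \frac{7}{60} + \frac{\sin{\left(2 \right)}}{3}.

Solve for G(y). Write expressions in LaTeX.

G(y) = \frac{12 y^{2} \sin{\left(y^{2} + 1 \right)} + 9 y + 8 \sin{\left(y^{2} + 1 \right)} - 16}{36 y^{2} + 24}

Integrate term by term and add the pieces.
A general antiderivative is \frac{\frac{3 y}{4} - \frac{4}{3}}{3 y^{2} + 2} + \frac{\sin{\left(y^{2} + 1 \right)}}{3} + C.
The condition gives C = - \frac{7}{60} + \frac{\sin{\left(2 \right)}}{3} - (- \frac{7}{60} + \frac{\sin{\left(2 \right)}}{3}) = 0.
So G(y) = \frac{12 y^{2} \sin{\left(y^{2} + 1 \right)} + 9 y + 8 \sin{\left(y^{2} + 1 \right)} - 16}{36 y^{2} + 24}.
Check: d/dy[\frac{12 y^{2} \sin{\left(y^{2} + 1 \right)} + 9 y + 8 \sin{\left(y^{2} + 1 \right)} - 16}{36 y^{2} + 24}] = \frac{72 y^{5} \cos{\left(y^{2} + 1 \right)} + 96 y^{3} \cos{\left(y^{2} + 1 \right)} - 27 y^{2} + 32 y \cos{\left(y^{2} + 1 \right)} + 96 y + 18}{108 y^{4} + 144 y^{2} + 48}, which equals G'(y).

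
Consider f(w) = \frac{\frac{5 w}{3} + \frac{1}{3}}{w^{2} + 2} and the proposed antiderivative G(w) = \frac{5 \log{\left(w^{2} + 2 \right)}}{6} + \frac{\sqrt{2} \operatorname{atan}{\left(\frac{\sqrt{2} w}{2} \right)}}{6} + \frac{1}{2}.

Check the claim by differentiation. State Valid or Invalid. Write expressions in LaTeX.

Valid. The derivative of G reproduces f.

d/dw[G] = \frac{5 w + 1}{3 w^{2} + 6}
This equals f(w) exactly, so the claim holds.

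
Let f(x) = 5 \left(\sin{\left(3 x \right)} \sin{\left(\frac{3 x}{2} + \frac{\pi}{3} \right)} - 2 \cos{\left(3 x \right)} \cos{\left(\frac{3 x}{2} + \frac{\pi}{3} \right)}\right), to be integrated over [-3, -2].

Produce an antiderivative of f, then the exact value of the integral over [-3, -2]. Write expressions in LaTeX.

f has the shape u'v + uv' for u = - \frac{10 \cos{\left(\frac{3 x}{2} + \frac{\pi}{3} \right)}}{3} and v = \sin{\left(3 x \right)} — it is the derivative of the product u*v.
F(x) = - \frac{10 \sin{\left(3 x \right)} \cos{\left(\frac{3 x}{2} + \frac{\pi}{3} \right)}}{3} is an antiderivative of f.
Check: d/dx[- \frac{10 \sin{\left(3 x \right)} \cos{\left(\frac{3 x}{2} + \frac{\pi}{3} \right)}}{3}] = 5 \sin{\left(3 x \right)} \sin{\left(\frac{3 x}{2} + \frac{\pi}{3} \right)} - 10 \cos{\left(3 x \right)} \cos{\left(\frac{3 x}{2} + \frac{\pi}{3} \right)}, which equals f(x).
F(-2) = \frac{10 \sin{\left(6 \right)} \sin{\left(\frac{\pi}{6} + 3 \right)}}{3}; F(-3) = \frac{10 \sin{\left(9 \right)} \sin{\left(\frac{\pi}{6} + \frac{9}{2} \right)}}{3}.
Integral = F(-2) - F(-3) = \frac{10 \sin{\left(6 \right)} \sin{\left(\frac{\pi}{6} + 3 \right)}}{3} - \frac{10 \sin{\left(9 \right)} \sin{\left(\frac{\pi}{6} + \frac{9}{2} \right)}}{3}.

Antiderivative: F(x) = - \frac{10 \sin{\left(3 x \right)} \cos{\left(\frac{3 x}{2} + \frac{\pi}{3} \right)}}{3}; value = \frac{10 \sin{\left(6 \right)} \sin{\left(\frac{\pi}{6} + 3 \right)}}{3} - \frac{10 \sin{\left(9 \right)} \sin{\left(\frac{\pi}{6} + \frac{9}{2} \right)}}{3}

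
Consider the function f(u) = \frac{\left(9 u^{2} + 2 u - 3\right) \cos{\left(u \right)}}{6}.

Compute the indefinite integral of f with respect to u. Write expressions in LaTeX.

Check any antiderivative F(u) by computing F'(u) and comparing it with f(u).
Check: d/du[\frac{9 u^{2} \sin{\left(u \right)} + 2 u \sin{\left(u \right)} + 18 u \cos{\left(u \right)} - 21 \sin{\left(u \right)} + 2 \cos{\left(u \right)}}{6}] = \frac{3 u^{2} \cos{\left(u \right)}}{2} + \frac{u \cos{\left(u \right)}}{3} - \frac{\cos{\left(u \right)}}{2}, which equals f(u).

F(u) = \frac{9 u^{2} \sin{\left(u \right)} + 2 u \sin{\left(u \right)} + 18 u \cos{\left(u \right)} - 21 \sin{\left(u \right)} + 2 \cos{\left(u \right)}}{6} + C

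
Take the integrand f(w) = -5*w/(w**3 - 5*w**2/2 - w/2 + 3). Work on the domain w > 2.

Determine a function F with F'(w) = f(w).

An antiderivative is F(w) = 2*(-10*log(w - 2) + 9*log(w - 3/2) + log(w + 1))/3.

Factor the denominator ((w - 2)*(w + 1)*(2*w - 3)) and decompose: f = 12/(2*w - 3) + 2/(3*(w + 1)) - 20/(3*(w - 2)); each piece integrates to a log, atan, or power term.
Check: d/dw[2*(-10*log(w - 2) + 9*log(w - 3/2) + log(w + 1))/3] = -10*w/(2*w**3 - 5*w**2 - w + 6), which equals f(w).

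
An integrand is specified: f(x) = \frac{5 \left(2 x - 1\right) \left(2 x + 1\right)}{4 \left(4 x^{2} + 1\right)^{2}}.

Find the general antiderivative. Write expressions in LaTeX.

f has the shape u'v + uv' for u = - \frac{5 x}{4} and v = \frac{1}{4 x^{2} + 1} — it is the derivative of the product u*v.
Check: d/dx[- \frac{5 x}{16 x^{2} + 4}] = \frac{20 x^{2} - 5}{64 x^{4} + 32 x^{2} + 4}, which equals f(x).

F(x) = - \frac{5 x}{16 x^{2} + 4} + C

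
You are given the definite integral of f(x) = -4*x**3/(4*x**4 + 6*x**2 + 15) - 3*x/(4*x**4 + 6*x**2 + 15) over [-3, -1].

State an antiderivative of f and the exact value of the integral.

f matches the chain-rule pattern g'(h)*h' with inner function h(x) = 2*x**4/3 + x**2 + 5/2; substituting u = h(x) collapses the integral.
F(x) = -log(2*x**4/3 + x**2 + 5/2)/4 is an antiderivative of f.
Check: d/dx[-log(2*x**4/3 + x**2 + 5/2)/4] = (-4*x**3 - 3*x)/(4*x**4 + 6*x**2 + 15), which equals f(x).
F(-1) = -log(25/6)/4; F(-3) = -log(131/2)/4.
Integral = F(-1) - F(-3) = -log(25/6)/4 + log(131/2)/4.

Antiderivative: F(x) = -log(2*x**4/3 + x**2 + 5/2)/4; value = -log(25/6)/4 + log(131/2)/4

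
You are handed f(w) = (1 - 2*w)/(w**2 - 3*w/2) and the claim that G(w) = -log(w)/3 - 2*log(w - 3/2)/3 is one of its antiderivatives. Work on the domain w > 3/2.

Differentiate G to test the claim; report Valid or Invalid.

Invalid: d/dw[G] - f = (2*w - 1)/(2*w**2 - 3*w), which is not 0.

d/dw[G] = (1 - 2*w)/(2*w**2 - 3*w)
d/dw[G] - f(w) = (2*w - 1)/(2*w**2 - 3*w) != 0.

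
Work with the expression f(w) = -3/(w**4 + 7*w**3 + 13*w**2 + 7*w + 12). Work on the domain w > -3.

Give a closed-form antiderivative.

Factor the denominator ((w + 3)*(w + 4)*(w**2 + 1)) and decompose: f = 3*(7*w - 11)/(170*(w**2 + 1)) + 3/(17*(w + 4)) - 3/(10*(w + 3)); each piece integrates to a log, atan, or power term.
Check: d/dw[-3*(34*log(w + 3) - 20*log(w + 4) - 7*log(w**2 + 1) + 22*atan(w))/340] = -3/(w**4 + 7*w**3 + 13*w**2 + 7*w + 12) = f(w).

An antiderivative is F(w) = -3*(34*log(w + 3) - 20*log(w + 4) - 7*log(w**2 + 1) + 22*atan(w))/340.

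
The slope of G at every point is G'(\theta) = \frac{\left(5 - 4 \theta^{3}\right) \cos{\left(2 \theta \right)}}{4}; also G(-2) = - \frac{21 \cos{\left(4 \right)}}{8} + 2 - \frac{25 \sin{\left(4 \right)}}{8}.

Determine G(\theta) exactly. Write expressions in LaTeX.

Check a candidate G(\theta) by differentiating: d/d\theta[G] must match the given G'(\theta).
A general antiderivative is - \frac{\theta^{3} \sin{\left(2 \theta \right)}}{2} - \frac{3 \theta^{2} \cos{\left(2 \theta \right)}}{4} + \frac{3 \theta \sin{\left(2 \theta \right)}}{4} + \frac{5 \sin{\left(2 \theta \right)}}{8} + \frac{3 \cos{\left(2 \theta \right)}}{8} + C.
The condition gives C = - \frac{21 \cos{\left(4 \right)}}{8} + 2 - \frac{25 \sin{\left(4 \right)}}{8} - (- \frac{21 \cos{\left(4 \right)}}{8} - \frac{25 \sin{\left(4 \right)}}{8}) = 2.
So G(\theta) = - \frac{\theta^{3} \sin{\left(2 \theta \right)}}{2} - \frac{3 \theta^{2} \cos{\left(2 \theta \right)}}{4} + \frac{3 \theta \sin{\left(2 \theta \right)}}{4} + \frac{5 \sin{\left(2 \theta \right)}}{8} + \frac{3 \cos{\left(2 \theta \right)}}{8} + 2.
Check: d/d\theta[- \frac{\theta^{3} \sin{\left(2 \theta \right)}}{2} - \frac{3 \theta^{2} \cos{\left(2 \theta \right)}}{4} + \frac{3 \theta \sin{\left(2 \theta \right)}}{4} + \frac{5 \sin{\left(2 \theta \right)}}{8} + \frac{3 \cos{\left(2 \theta \right)}}{8} + 2] = - \theta^{3} \cos{\left(2 \theta \right)} + \frac{5 \cos{\left(2 \theta \right)}}{4}, which equals G'(\theta).

G(\theta) = - \frac{\theta^{3} \sin{\left(2 \theta \right)}}{2} - \frac{3 \theta^{2} \cos{\left(2 \theta \right)}}{4} + \frac{3 \theta \sin{\left(2 \theta \right)}}{4} + \frac{5 \sin{\left(2 \theta \right)}}{8} + \frac{3 \cos{\left(2 \theta \right)}}{8} + 2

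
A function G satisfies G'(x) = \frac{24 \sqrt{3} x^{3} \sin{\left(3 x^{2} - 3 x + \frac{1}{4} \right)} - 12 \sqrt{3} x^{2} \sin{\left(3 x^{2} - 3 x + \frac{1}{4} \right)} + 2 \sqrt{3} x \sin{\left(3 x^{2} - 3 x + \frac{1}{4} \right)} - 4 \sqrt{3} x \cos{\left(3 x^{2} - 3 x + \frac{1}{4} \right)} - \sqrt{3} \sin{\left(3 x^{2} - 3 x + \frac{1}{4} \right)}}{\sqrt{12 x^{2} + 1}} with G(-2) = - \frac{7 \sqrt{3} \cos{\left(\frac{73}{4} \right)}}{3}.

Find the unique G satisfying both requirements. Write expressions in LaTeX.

Recognize the product-rule pattern: G'(x) = u'v + uv' with u = - \sqrt{4 x^{2} + \frac{1}{3}}, v = \cos{\left(3 x^{2} - 3 x + \frac{1}{4} \right)}, so integration by parts undoes it.
A general antiderivative is - \sqrt{4 x^{2} + \frac{1}{3}} \cos{\left(3 x^{2} - 3 x + \frac{1}{4} \right)} + C.
The condition gives C = - \frac{7 \sqrt{3} \cos{\left(\frac{73}{4} \right)}}{3} - (- \frac{7 \sqrt{3} \cos{\left(\frac{73}{4} \right)}}{3}) = 0.
So G(x) = - \frac{\sqrt{3} \sqrt{12 x^{2} + 1} \cos{\left(3 x^{2} - 3 x + \frac{1}{4} \right)}}{3}.
Check: d/dx[- \frac{\sqrt{3} \sqrt{12 x^{2} + 1} \cos{\left(3 x^{2} - 3 x + \frac{1}{4} \right)}}{3}] = \frac{24 \sqrt{3} x^{3} \sin{\left(3 x^{2} - 3 x + \frac{1}{4} \right)} - 12 \sqrt{3} x^{2} \sin{\left(3 x^{2} - 3 x + \frac{1}{4} \right)} + 2 \sqrt{3} x \sin{\left(3 x^{2} - 3 x + \frac{1}{4} \right)} - 4 \sqrt{3} x \cos{\left(3 x^{2} - 3 x + \frac{1}{4} \right)} - \sqrt{3} \sin{\left(3 x^{2} - 3 x + \frac{1}{4} \right)}}{\sqrt{12 x^{2} + 1}} = G'(x).

G(x) = - \frac{\sqrt{3} \sqrt{12 x^{2} + 1} \cos{\left(3 x^{2} - 3 x + \frac{1}{4} \right)}}{3}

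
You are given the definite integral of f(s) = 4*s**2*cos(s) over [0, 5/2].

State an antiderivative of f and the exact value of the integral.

Differentiate the proposed F(s) back; it has to land on f(s) exactly.
F(s) = 4*s**2*sin(s) + 8*s*cos(s) - 8*sin(s) is an antiderivative of f.
Check: d/ds[4*s**2*sin(s) + 8*s*cos(s) - 8*sin(s)] = 4*s**2*cos(s) = f(s).
F(5/2) = 20*cos(5/2) + 17*sin(5/2); F(0) = 0.
Integral = F(5/2) - F(0) = 20*cos(5/2) + 17*sin(5/2).

Antiderivative: F(s) = 4*s**2*sin(s) + 8*s*cos(s) - 8*sin(s); value = 20*cos(5/2) + 17*sin(5/2)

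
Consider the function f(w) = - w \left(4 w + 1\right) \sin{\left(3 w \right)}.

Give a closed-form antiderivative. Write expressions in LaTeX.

Any candidate F(w) must reproduce f(w) exactly when differentiated.
Check: d/dw[\frac{4 w^{2} \cos{\left(3 w \right)}}{3} - \frac{8 w \sin{\left(3 w \right)}}{9} + \frac{w \cos{\left(3 w \right)}}{3} - \frac{\sin{\left(3 w \right)}}{9} - \frac{8 \cos{\left(3 w \right)}}{27}] = - 4 w^{2} \sin{\left(3 w \right)} - w \sin{\left(3 w \right)}, which equals f(w).

An antiderivative is F(w) = \frac{4 w^{2} \cos{\left(3 w \right)}}{3} - \frac{8 w \sin{\left(3 w \right)}}{9} + \frac{w \cos{\left(3 w \right)}}{3} - \frac{\sin{\left(3 w \right)}}{9} - \frac{8 \cos{\left(3 w \right)}}{27}.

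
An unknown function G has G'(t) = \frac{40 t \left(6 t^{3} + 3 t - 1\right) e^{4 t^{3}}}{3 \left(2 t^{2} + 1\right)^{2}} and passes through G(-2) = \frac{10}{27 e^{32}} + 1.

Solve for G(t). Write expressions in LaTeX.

G(t) = 1 + \frac{10 e^{4 t^{3}}}{3 \left(2 t^{2} + 1\right)}

G'(t) has the shape u'v + uv' for u = \frac{10}{3 \left(2 t^{2} + 1\right)} and v = e^{4 t^{3}} — it is the derivative of the product u*v.
A general antiderivative is \frac{10 e^{4 t^{3}}}{3 \left(2 t^{2} + 1\right)} + C.
The condition gives C = \frac{10}{27 e^{32}} + 1 - (\frac{10}{27 e^{32}}) = 1.
So G(t) = 1 + \frac{10 e^{4 t^{3}}}{3 \left(2 t^{2} + 1\right)}.
Check: d/dt[1 + \frac{10 e^{4 t^{3}}}{3 \left(2 t^{2} + 1\right)}] = \frac{240 t^{4} e^{4 t^{3}} + 120 t^{2} e^{4 t^{3}} - 40 t e^{4 t^{3}}}{12 t^{4} + 12 t^{2} + 3}, which equals G'(t).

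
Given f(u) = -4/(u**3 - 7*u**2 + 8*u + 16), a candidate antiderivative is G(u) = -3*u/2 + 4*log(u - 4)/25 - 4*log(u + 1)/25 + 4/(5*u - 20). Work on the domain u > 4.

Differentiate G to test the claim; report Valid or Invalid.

d/du[G] = (-3*u**3 + 21*u**2 - 24*u - 56)/(2*u**3 - 14*u**2 + 16*u + 32)
d/du[G] - f(u) = -3/2 != 0.

Invalid: d/du[G] - f = -3/2, which is not 0.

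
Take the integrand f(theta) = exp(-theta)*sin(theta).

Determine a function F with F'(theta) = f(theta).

An antiderivative is F(theta) = -(sin(theta) + cos(theta))*exp(-theta)/2.

A candidate is checked by its d/dtheta: the result must match f(theta).
Check: d/dtheta[-(sin(theta) + cos(theta))*exp(-theta)/2] = exp(-theta)*sin(theta) = f(theta).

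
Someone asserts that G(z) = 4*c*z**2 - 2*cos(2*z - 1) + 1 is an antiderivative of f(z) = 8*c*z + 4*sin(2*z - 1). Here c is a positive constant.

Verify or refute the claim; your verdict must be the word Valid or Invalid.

d/dz[G] = 8*c*z + 4*sin(2*z - 1)
This equals f(z) exactly, so the claim holds.

Valid - the claim checks out under differentiation.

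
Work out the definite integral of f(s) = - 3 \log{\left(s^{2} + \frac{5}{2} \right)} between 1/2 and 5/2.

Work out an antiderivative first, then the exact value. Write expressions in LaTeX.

Antiderivative: F(s) = - 3 s \log{\left(s^{2} + \frac{5}{2} \right)} + 6 s - 3 \sqrt{10} \operatorname{atan}{\left(\frac{\sqrt{10} s}{5} \right)}; value = - \frac{15 \log{\left(\frac{35}{4} \right)}}{2} - 3 \sqrt{10} \operatorname{atan}{\left(\frac{\sqrt{10}}{2} \right)} + \frac{3 \log{\left(\frac{11}{4} \right)}}{2} + 3 \sqrt{10} \operatorname{atan}{\left(\frac{\sqrt{10}}{10} \right)} + 12

Check any antiderivative F(s) by computing F'(s) and comparing it with f(s).
F(s) = - 3 s \log{\left(s^{2} + \frac{5}{2} \right)} + 6 s - 3 \sqrt{10} \operatorname{atan}{\left(\frac{\sqrt{10} s}{5} \right)} is an antiderivative of f.
Check: d/ds[- 3 s \log{\left(s^{2} + \frac{5}{2} \right)} + 6 s - 3 \sqrt{10} \operatorname{atan}{\left(\frac{\sqrt{10} s}{5} \right)}] = - 3 \log{\left(s^{2} + \frac{5}{2} \right)} = f(s).
F(5/2) = - \frac{15 \log{\left(\frac{35}{4} \right)}}{2} - 3 \sqrt{10} \operatorname{atan}{\left(\frac{\sqrt{10}}{2} \right)} + 15; F(1/2) = - 3 \sqrt{10} \operatorname{atan}{\left(\frac{\sqrt{10}}{10} \right)} - \frac{3 \log{\left(\frac{11}{4} \right)}}{2} + 3.
Integral = F(5/2) - F(1/2) = - \frac{15 \log{\left(\frac{35}{4} \right)}}{2} - 3 \sqrt{10} \operatorname{atan}{\left(\frac{\sqrt{10}}{2} \right)} + \frac{3 \log{\left(\frac{11}{4} \right)}}{2} + 3 \sqrt{10} \operatorname{atan}{\left(\frac{\sqrt{10}}{10} \right)} + 12.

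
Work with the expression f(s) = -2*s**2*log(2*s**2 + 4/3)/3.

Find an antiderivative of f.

Any candidate F(s) must reproduce f(s) exactly when differentiated.
Check: d/ds[2*(-9*s**3*log(2*s**2 + 4/3) + 6*s**3 - 12*s + 4*sqrt(6)*atan(sqrt(6)*s/2))/81] = -2*s**2*log(s**2 + 2/3)/3 - 2*s**2*log(2)/3, which equals f(s).

An antiderivative is F(s) = 2*(-9*s**3*log(2*s**2 + 4/3) + 6*s**3 - 12*s + 4*sqrt(6)*atan(sqrt(6)*s/2))/81.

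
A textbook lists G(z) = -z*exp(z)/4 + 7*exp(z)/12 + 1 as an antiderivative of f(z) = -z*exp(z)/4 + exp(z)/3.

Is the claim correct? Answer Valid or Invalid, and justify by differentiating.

d/dz[G] = -z*exp(z)/4 + exp(z)/3
This equals f(z) exactly, so the claim holds.

Valid - differentiating G returns exactly f.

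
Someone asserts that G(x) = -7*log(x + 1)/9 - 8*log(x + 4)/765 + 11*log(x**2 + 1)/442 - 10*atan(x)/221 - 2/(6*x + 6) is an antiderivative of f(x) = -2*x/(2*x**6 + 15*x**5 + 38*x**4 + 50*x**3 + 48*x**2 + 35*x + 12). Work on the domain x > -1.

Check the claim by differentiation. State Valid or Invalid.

d/dx[G] = (-48*x**4 - 216*x**3 - 156*x**2 - 246*x - 128)/(65*x**5 + 390*x**4 + 650*x**3 + 650*x**2 + 585*x + 260)
d/dx[G] - f(x) = -96/(130*x + 195) != 0.

Invalid: d/dx[G] - f = -96/(130*x + 195), which is not 0.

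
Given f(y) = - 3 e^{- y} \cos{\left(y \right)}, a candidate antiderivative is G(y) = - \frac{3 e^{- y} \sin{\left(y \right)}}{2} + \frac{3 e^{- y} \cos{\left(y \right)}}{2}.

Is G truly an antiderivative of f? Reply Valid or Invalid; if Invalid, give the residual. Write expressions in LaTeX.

Valid - the claim checks out under differentiation.

d/dy[G] = - 3 e^{- y} \cos{\left(y \right)}
This equals f(y) exactly, so the claim holds.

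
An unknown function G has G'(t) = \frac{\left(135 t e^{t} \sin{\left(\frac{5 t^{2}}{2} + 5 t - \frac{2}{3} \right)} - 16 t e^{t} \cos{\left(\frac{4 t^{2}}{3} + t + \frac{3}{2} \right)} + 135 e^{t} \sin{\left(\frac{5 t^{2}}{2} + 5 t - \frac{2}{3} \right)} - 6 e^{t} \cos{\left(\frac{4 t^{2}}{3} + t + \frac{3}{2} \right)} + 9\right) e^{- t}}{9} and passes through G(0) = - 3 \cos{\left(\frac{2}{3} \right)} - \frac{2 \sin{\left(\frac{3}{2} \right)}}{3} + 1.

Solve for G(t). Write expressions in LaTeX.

G(t) = \frac{\left(- 2 e^{t} \sin{\left(\frac{4 t^{2}}{3} + t + \frac{3}{2} \right)} - 9 e^{t} \cos{\left(\frac{5 t^{2}}{2} + 5 t - \frac{2}{3} \right)} + 6 e^{t} - 3\right) e^{- t}}{3}

Any candidate G(t) must reproduce the stated G'(t) exactly.
A general antiderivative is - \frac{2 \sin{\left(\frac{4 t^{2}}{3} + t + \frac{3}{2} \right)}}{3} - 3 \cos{\left(\frac{5 t^{2}}{2} + 5 t - \frac{2}{3} \right)} - e^{- t} + C.
The condition gives C = - 3 \cos{\left(\frac{2}{3} \right)} - \frac{2 \sin{\left(\frac{3}{2} \right)}}{3} + 1 - (- 3 \cos{\left(\frac{2}{3} \right)} - 1 - \frac{2 \sin{\left(\frac{3}{2} \right)}}{3}) = 2.
So G(t) = \frac{\left(- 2 e^{t} \sin{\left(\frac{4 t^{2}}{3} + t + \frac{3}{2} \right)} - 9 e^{t} \cos{\left(\frac{5 t^{2}}{2} + 5 t - \frac{2}{3} \right)} + 6 e^{t} - 3\right) e^{- t}}{3}.
Check: d/dt[\frac{\left(- 2 e^{t} \sin{\left(\frac{4 t^{2}}{3} + t + \frac{3}{2} \right)} - 9 e^{t} \cos{\left(\frac{5 t^{2}}{2} + 5 t - \frac{2}{3} \right)} + 6 e^{t} - 3\right) e^{- t}}{3}] = \frac{\left(135 t e^{t} \sin{\left(\frac{5 t^{2}}{2} + 5 t - \frac{2}{3} \right)} - 16 t e^{t} \cos{\left(\frac{4 t^{2}}{3} + t + \frac{3}{2} \right)} + 135 e^{t} \sin{\left(\frac{5 t^{2}}{2} + 5 t - \frac{2}{3} \right)} - 6 e^{t} \cos{\left(\frac{4 t^{2}}{3} + t + \frac{3}{2} \right)} + 9\right) e^{- t}}{9} = G'(t).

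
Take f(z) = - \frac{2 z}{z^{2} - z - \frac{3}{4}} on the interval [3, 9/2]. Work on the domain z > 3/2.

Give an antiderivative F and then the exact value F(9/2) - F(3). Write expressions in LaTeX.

Antiderivative: F(z) = - \frac{3 \log{\left(z - \frac{3}{2} \right)} + \log{\left(z + \frac{1}{2} \right)}}{2}; value = - \frac{3 \log{\left(3 \right)}}{2} - \frac{\log{\left(5 \right)}}{2} + \frac{3 \log{\left(\frac{3}{2} \right)}}{2} + \frac{\log{\left(\frac{7}{2} \right)}}{2}

The denominator factors as \left(2 z - 3\right) \left(2 z + 1\right); partial fractions split f into directly integrable pieces: - \frac{1}{2 z + 1} - \frac{3}{2 z - 3}.
F(z) = - \frac{3 \log{\left(z - \frac{3}{2} \right)} + \log{\left(z + \frac{1}{2} \right)}}{2} is an antiderivative of f.
Check: d/dz[- \frac{3 \log{\left(z - \frac{3}{2} \right)} + \log{\left(z + \frac{1}{2} \right)}}{2}] = - \frac{8 z}{4 z^{2} - 4 z - 3}, which equals f(z).
F(9/2) = - \frac{3 \log{\left(3 \right)}}{2} - \frac{\log{\left(5 \right)}}{2}; F(3) = - \frac{\log{\left(\frac{7}{2} \right)}}{2} - \frac{3 \log{\left(\frac{3}{2} \right)}}{2}.
Integral = F(9/2) - F(3) = - \frac{3 \log{\left(3 \right)}}{2} - \frac{\log{\left(5 \right)}}{2} + \frac{3 \log{\left(\frac{3}{2} \right)}}{2} + \frac{\log{\left(\frac{7}{2} \right)}}{2}.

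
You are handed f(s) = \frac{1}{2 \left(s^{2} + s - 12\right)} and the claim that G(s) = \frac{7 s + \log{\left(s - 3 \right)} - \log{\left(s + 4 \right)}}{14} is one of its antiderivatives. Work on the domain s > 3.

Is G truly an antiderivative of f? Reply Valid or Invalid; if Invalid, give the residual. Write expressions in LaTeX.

d/ds[G] = \frac{s^{2} + s - 11}{2 s^{2} + 2 s - 24}
d/ds[G] - f(s) = \frac{1}{2} != 0.

Invalid: d/ds[G] - f = \frac{1}{2}, which is not 0.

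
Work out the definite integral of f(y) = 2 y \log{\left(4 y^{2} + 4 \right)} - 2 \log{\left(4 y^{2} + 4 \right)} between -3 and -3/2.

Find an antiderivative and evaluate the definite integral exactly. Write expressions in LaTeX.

The integrand splits into summands that can be handled one at a time.
F(y) = - y^{2} + y \left(y - 2\right) \log{\left(4 y^{2} + 4 \right)} + 4 y + \log{\left(y^{2} + 1 \right)} - 4 \operatorname{atan}{\left(y \right)} is an antiderivative of f.
Check: d/dy[- y^{2} + y \left(y - 2\right) \log{\left(4 y^{2} + 4 \right)} + 4 y + \log{\left(y^{2} + 1 \right)} - 4 \operatorname{atan}{\left(y \right)}] = 2 y \log{\left(y^{2} + 1 \right)} + 4 y \log{\left(2 \right)} - 2 \log{\left(y^{2} + 1 \right)} - 4 \log{\left(2 \right)}, which equals f(y).
F(-3/2) = - \frac{33}{4} + \log{\left(\frac{13}{4} \right)} + 4 \operatorname{atan}{\left(\frac{3}{2} \right)} + \frac{21 \log{\left(13 \right)}}{4}; F(-3) = -21 + \log{\left(10 \right)} + 4 \operatorname{atan}{\left(3 \right)} + 15 \log{\left(40 \right)}.
Integral = F(-3/2) - F(-3) = - 15 \log{\left(40 \right)} - 4 \operatorname{atan}{\left(3 \right)} - \log{\left(10 \right)} + \log{\left(\frac{13}{4} \right)} + 4 \operatorname{atan}{\left(\frac{3}{2} \right)} + \frac{51}{4} + \frac{21 \log{\left(13 \right)}}{4}.

Antiderivative: F(y) = - y^{2} + y \left(y - 2\right) \log{\left(4 y^{2} + 4 \right)} + 4 y + \log{\left(y^{2} + 1 \right)} - 4 \operatorname{atan}{\left(y \right)}; value = - 15 \log{\left(40 \right)} - 4 \operatorname{atan}{\left(3 \right)} - \log{\left(10 \right)} + \log{\left(\frac{13}{4} \right)} + 4 \operatorname{atan}{\left(\frac{3}{2} \right)} + \frac{51}{4} + \frac{21 \log{\left(13 \right)}}{4}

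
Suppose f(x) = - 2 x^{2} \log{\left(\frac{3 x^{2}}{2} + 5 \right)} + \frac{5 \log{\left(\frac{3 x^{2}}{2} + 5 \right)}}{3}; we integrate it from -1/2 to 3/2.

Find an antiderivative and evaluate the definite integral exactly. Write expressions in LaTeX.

Antiderivative: F(x) = \frac{12 x^{3} + 9 x \left(5 - 2 x^{2}\right) \log{\left(\frac{3 x^{2}}{2} + 5 \right)} - 210 x + 70 \sqrt{30} \operatorname{atan}{\left(\frac{\sqrt{30} x}{10} \right)}}{27}; value = -14 + \frac{\log{\left(\frac{67}{8} \right)}}{4} + \frac{3 \log{\left(\frac{43}{8} \right)}}{4} + \frac{70 \sqrt{30} \operatorname{atan}{\left(\frac{\sqrt{30}}{20} \right)}}{27} + \frac{70 \sqrt{30} \operatorname{atan}{\left(\frac{3 \sqrt{30}}{20} \right)}}{27}

Integrate term by term and add the pieces.
F(x) = \frac{12 x^{3} + 9 x \left(5 - 2 x^{2}\right) \log{\left(\frac{3 x^{2}}{2} + 5 \right)} - 210 x + 70 \sqrt{30} \operatorname{atan}{\left(\frac{\sqrt{30} x}{10} \right)}}{27} is an antiderivative of f.
Check: d/dx[\frac{12 x^{3} + 9 x \left(5 - 2 x^{2}\right) \log{\left(\frac{3 x^{2}}{2} + 5 \right)} - 210 x + 70 \sqrt{30} \operatorname{atan}{\left(\frac{\sqrt{30} x}{10} \right)}}{27}] = - 2 x^{2} \log{\left(\frac{3 x^{2}}{2} + 5 \right)} + \frac{5 \log{\left(\frac{3 x^{2}}{2} + 5 \right)}}{3} = f(x).
F(3/2) = - \frac{61}{6} + \frac{\log{\left(\frac{67}{8} \right)}}{4} + \frac{70 \sqrt{30} \operatorname{atan}{\left(\frac{3 \sqrt{30}}{20} \right)}}{27}; F(-1/2) = - \frac{70 \sqrt{30} \operatorname{atan}{\left(\frac{\sqrt{30}}{20} \right)}}{27} - \frac{3 \log{\left(\frac{43}{8} \right)}}{4} + \frac{23}{6}.
Integral = F(3/2) - F(-1/2) = -14 + \frac{\log{\left(\frac{67}{8} \right)}}{4} + \frac{3 \log{\left(\frac{43}{8} \right)}}{4} + \frac{70 \sqrt{30} \operatorname{atan}{\left(\frac{\sqrt{30}}{20} \right)}}{27} + \frac{70 \sqrt{30} \operatorname{atan}{\left(\frac{3 \sqrt{30}}{20} \right)}}{27}.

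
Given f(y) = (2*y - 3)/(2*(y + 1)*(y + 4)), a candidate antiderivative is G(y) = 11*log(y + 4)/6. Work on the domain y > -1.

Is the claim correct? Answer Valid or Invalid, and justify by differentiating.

d/dy[G] = 11/(6*y + 24)
d/dy[G] - f(y) = 5/(6*y + 6) != 0.

Invalid: d/dy[G] - f = 5/(6*y + 6), which is not 0.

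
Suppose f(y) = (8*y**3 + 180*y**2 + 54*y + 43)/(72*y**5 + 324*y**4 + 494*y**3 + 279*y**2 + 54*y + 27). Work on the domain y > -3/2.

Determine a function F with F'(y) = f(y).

An antiderivative is F(y) = atan(3*y)/3 - 4/(2*y + 3)**2.

Whatever form F(y) takes, F'(y) = f(y) is non-negotiable.
Check: d/dy[atan(3*y)/3 - 4/(2*y + 3)**2] = (8*y**3 + 180*y**2 + 54*y + 43)/(72*y**5 + 324*y**4 + 494*y**3 + 279*y**2 + 54*y + 27) = f(y).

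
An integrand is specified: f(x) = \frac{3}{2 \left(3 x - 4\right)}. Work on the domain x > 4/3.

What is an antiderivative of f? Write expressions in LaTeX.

An antiderivative is F(x) = \frac{\log{\left(\frac{3 x}{2} - 2 \right)}}{2}.

An antiderivative F(x) passes only if d/dx[F] lands on f(x) exactly.
Check: d/dx[\frac{\log{\left(\frac{3 x}{2} - 2 \right)}}{2}] = \frac{3}{6 x - 8}, which equals f(x).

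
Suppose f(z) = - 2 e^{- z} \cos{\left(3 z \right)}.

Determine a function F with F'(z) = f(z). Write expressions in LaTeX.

Recover f(z) by differentiating a candidate F(z); any mismatch rules it out.
Check: d/dz[\frac{\left(- 3 \sin{\left(3 z \right)} + \cos{\left(3 z \right)}\right) e^{- z}}{5}] = - 2 e^{- z} \cos{\left(3 z \right)} = f(z).

An antiderivative is F(z) = \frac{\left(- 3 \sin{\left(3 z \right)} + \cos{\left(3 z \right)}\right) e^{- z}}{5}.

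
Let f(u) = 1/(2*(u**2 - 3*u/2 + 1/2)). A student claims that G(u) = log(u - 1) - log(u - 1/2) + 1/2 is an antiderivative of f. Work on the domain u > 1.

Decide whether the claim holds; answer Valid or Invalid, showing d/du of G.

Valid: G'(u) = f(u).

d/du[G] = 1/(2*u**2 - 3*u + 1)
This equals f(u) exactly, so the claim holds.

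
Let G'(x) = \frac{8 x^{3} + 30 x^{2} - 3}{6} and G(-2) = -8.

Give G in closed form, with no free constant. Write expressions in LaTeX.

Since d/dx undoes antidifferentiation here, G(x) must give back the stated G'(x).
A general antiderivative is \frac{x^{4}}{3} + \frac{5 x^{3}}{3} - \frac{x}{2} + C.
The condition gives C = -8 - (-7) = -1.
So G(x) = \frac{x^{4}}{3} + \frac{5 x^{3}}{3} - \frac{x}{2} - 1.
Check: d/dx[\frac{x^{4}}{3} + \frac{5 x^{3}}{3} - \frac{x}{2} - 1] = \frac{4 x^{3}}{3} + 5 x^{2} - \frac{1}{2}, which equals G'(x).

G(x) = \frac{x^{4}}{3} + \frac{5 x^{3}}{3} - \frac{x}{2} - 1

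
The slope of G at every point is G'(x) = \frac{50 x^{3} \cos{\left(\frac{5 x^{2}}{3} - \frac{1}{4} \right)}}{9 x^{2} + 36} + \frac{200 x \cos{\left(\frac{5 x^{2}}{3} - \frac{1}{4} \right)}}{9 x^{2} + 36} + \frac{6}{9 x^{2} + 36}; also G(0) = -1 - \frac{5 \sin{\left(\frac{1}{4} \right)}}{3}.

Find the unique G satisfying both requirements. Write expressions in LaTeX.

G(x) = \frac{5 \sin{\left(\frac{5 x^{2}}{3} - \frac{1}{4} \right)} + \operatorname{atan}{\left(\frac{x}{2} \right)} - 3}{3}

The integrand splits into summands that can be handled one at a time.
A general antiderivative is \frac{5 \sin{\left(\frac{5 x^{2}}{3} - \frac{1}{4} \right)}}{3} + \frac{\operatorname{atan}{\left(\frac{x}{2} \right)}}{3} + C.
The condition gives C = -1 - \frac{5 \sin{\left(\frac{1}{4} \right)}}{3} - (- \frac{5 \sin{\left(\frac{1}{4} \right)}}{3}) = -1.
So G(x) = \frac{5 \sin{\left(\frac{5 x^{2}}{3} - \frac{1}{4} \right)} + \operatorname{atan}{\left(\frac{x}{2} \right)} - 3}{3}.
Check: d/dx[\frac{5 \sin{\left(\frac{5 x^{2}}{3} - \frac{1}{4} \right)} + \operatorname{atan}{\left(\frac{x}{2} \right)} - 3}{3}] = \frac{50 x^{3} \cos{\left(\frac{5 x^{2}}{3} - \frac{1}{4} \right)} + 200 x \cos{\left(\frac{5 x^{2}}{3} - \frac{1}{4} \right)} + 6}{9 x^{2} + 36}, which equals G'(x).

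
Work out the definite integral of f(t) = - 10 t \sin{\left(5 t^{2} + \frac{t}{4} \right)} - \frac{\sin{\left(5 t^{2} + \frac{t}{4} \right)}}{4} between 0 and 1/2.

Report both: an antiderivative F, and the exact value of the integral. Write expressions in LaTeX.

The substitution u = 5 t^{2} + \frac{t}{4} works: f is exactly (dF/du)*(du/dt) for that inner function.
F(t) = \cos{\left(5 t^{2} + \frac{t}{4} \right)} is an antiderivative of f.
Check: d/dt[\cos{\left(5 t^{2} + \frac{t}{4} \right)}] = - 10 t \sin{\left(5 t^{2} + \frac{t}{4} \right)} - \frac{\sin{\left(5 t^{2} + \frac{t}{4} \right)}}{4} = f(t).
F(1/2) = \cos{\left(\frac{11}{8} \right)}; F(0) = 1.
Integral = F(1/2) - F(0) = -1 + \cos{\left(\frac{11}{8} \right)}.

Antiderivative: F(t) = \cos{\left(5 t^{2} + \frac{t}{4} \right)}; value = -1 + \cos{\left(\frac{11}{8} \right)}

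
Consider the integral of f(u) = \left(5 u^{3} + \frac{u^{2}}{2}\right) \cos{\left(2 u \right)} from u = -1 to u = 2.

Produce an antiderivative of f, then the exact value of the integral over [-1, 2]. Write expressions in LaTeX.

Since d/du undoes antidifferentiation here, F'(u) = f(u) is required of F(u).
F(u) = \frac{5 u^{3} \sin{\left(2 u \right)}}{2} + \frac{u^{2} \sin{\left(2 u \right)}}{4} + \frac{15 u^{2} \cos{\left(2 u \right)}}{4} - \frac{15 u \sin{\left(2 u \right)}}{4} + \frac{u \cos{\left(2 u \right)}}{4} - \frac{\sin{\left(2 u \right)}}{8} - \frac{15 \cos{\left(2 u \right)}}{8} is an antiderivative of f.
Check: d/du[\frac{5 u^{3} \sin{\left(2 u \right)}}{2} + \frac{u^{2} \sin{\left(2 u \right)}}{4} + \frac{15 u^{2} \cos{\left(2 u \right)}}{4} - \frac{15 u \sin{\left(2 u \right)}}{4} + \frac{u \cos{\left(2 u \right)}}{4} - \frac{\sin{\left(2 u \right)}}{8} - \frac{15 \cos{\left(2 u \right)}}{8}] = 5 u^{3} \cos{\left(2 u \right)} + \frac{u^{2} \cos{\left(2 u \right)}}{2}, which equals f(u).
F(2) = \frac{107 \sin{\left(4 \right)}}{8} + \frac{109 \cos{\left(4 \right)}}{8}; F(-1) = - \frac{11 \sin{\left(2 \right)}}{8} + \frac{13 \cos{\left(2 \right)}}{8}.
Integral = F(2) - F(-1) = \frac{107 \sin{\left(4 \right)}}{8} + \frac{109 \cos{\left(4 \right)}}{8} - \frac{13 \cos{\left(2 \right)}}{8} + \frac{11 \sin{\left(2 \right)}}{8}.

Antiderivative: F(u) = \frac{5 u^{3} \sin{\left(2 u \right)}}{2} + \frac{u^{2} \sin{\left(2 u \right)}}{4} + \frac{15 u^{2} \cos{\left(2 u \right)}}{4} - \frac{15 u \sin{\left(2 u \right)}}{4} + \frac{u \cos{\left(2 u \right)}}{4} - \frac{\sin{\left(2 u \right)}}{8} - \frac{15 \cos{\left(2 u \right)}}{8}; value = \frac{107 \sin{\left(4 \right)}}{8} + \frac{109 \cos{\left(4 \right)}}{8} - \frac{13 \cos{\left(2 \right)}}{8} + \frac{11 \sin{\left(2 \right)}}{8}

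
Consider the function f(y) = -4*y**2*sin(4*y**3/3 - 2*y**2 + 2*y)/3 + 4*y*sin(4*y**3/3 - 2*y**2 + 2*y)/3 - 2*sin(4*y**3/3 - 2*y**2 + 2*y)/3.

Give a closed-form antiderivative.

f matches the chain-rule pattern g'(h)*h' with inner function h(y) = 4*y**3/3 - 2*y**2 + 2*y; substituting u = h(y) collapses the integral.
Check: d/dy[cos(4*y**3/3 - 2*y**2 + 2*y)/3] = -4*y**2*sin(4*y**3/3 - 2*y**2 + 2*y)/3 + 4*y*sin(4*y**3/3 - 2*y**2 + 2*y)/3 - 2*sin(4*y**3/3 - 2*y**2 + 2*y)/3 = f(y).

An antiderivative is F(y) = cos(4*y**3/3 - 2*y**2 + 2*y)/3.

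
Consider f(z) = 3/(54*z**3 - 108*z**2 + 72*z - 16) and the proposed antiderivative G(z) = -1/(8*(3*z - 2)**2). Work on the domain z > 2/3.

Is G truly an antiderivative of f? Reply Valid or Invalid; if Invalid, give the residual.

Invalid: d/dz[G] - f = -3/(108*z**3 - 216*z**2 + 144*z - 32), which is not 0.

d/dz[G] = 3/(108*z**3 - 216*z**2 + 144*z - 32)
d/dz[G] - f(z) = -3/(108*z**3 - 216*z**2 + 144*z - 32) != 0.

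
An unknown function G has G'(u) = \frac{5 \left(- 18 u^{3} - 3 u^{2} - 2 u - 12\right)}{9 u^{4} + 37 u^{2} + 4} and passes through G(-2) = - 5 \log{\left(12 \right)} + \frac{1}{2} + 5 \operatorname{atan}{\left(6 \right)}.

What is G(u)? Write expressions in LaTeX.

G(u) = - 5 \log{\left(\frac{u^{2}}{2} + 2 \right)} - 5 \operatorname{atan}{\left(3 u \right)} - 5 \log{\left(3 \right)} + \frac{1}{2}

Recover the given G'(u) by differentiating a candidate G(u); any mismatch rules it out.
A general antiderivative is - 5 \log{\left(\frac{3 u^{2}}{2} + 6 \right)} - 5 \operatorname{atan}{\left(3 u \right)} + C.
The condition gives C = - 5 \log{\left(12 \right)} + \frac{1}{2} + 5 \operatorname{atan}{\left(6 \right)} - (- 5 \log{\left(12 \right)} + 5 \operatorname{atan}{\left(6 \right)}) = \frac{1}{2}.
So G(u) = - 5 \log{\left(\frac{u^{2}}{2} + 2 \right)} - 5 \operatorname{atan}{\left(3 u \right)} - 5 \log{\left(3 \right)} + \frac{1}{2}.
Check: d/du[- 5 \log{\left(\frac{u^{2}}{2} + 2 \right)} - 5 \operatorname{atan}{\left(3 u \right)} - 5 \log{\left(3 \right)} + \frac{1}{2}] = \frac{- 90 u^{3} - 15 u^{2} - 10 u - 60}{9 u^{4} + 37 u^{2} + 4}, which equals G'(u).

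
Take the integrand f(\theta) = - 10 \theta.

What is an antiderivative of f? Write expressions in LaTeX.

An antiderivative is F(\theta) = \frac{5 \left(- 4 \theta^{2} - 1\right)}{4}.

Check any antiderivative F(\theta) by computing F'(\theta) and comparing it with f(\theta).
Check: d/d\theta[\frac{5 \left(- 4 \theta^{2} - 1\right)}{4}] = - 10 \theta = f(\theta).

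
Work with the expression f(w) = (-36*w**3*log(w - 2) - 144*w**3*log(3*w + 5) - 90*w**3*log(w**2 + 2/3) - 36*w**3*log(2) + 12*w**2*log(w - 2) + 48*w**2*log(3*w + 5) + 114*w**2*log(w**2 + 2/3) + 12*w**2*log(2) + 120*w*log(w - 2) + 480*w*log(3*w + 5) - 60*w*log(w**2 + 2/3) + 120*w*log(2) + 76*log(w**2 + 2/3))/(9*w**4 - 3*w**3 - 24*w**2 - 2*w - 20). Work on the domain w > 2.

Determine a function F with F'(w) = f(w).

Recognize the product-rule pattern: f = u'v + uv' with u = -2*log(2*w - 4) - 8*log(3*w + 5), v = log(w**2 + 2/3), so integration by parts undoes it.
Check: d/dw[-2*(log(2*w - 4) + 4*log(3*w + 5))*log(w**2 + 2/3)] = (-36*w**3*log(w - 2) - 144*w**3*log(3*w + 5) - 90*w**3*log(w**2 + 2/3) - 36*w**3*log(2) + 12*w**2*log(w - 2) + 48*w**2*log(3*w + 5) + 114*w**2*log(w**2 + 2/3) + 12*w**2*log(2) + 120*w*log(w - 2) + 480*w*log(3*w + 5) - 60*w*log(w**2 + 2/3) + 120*w*log(2) + 76*log(w**2 + 2/3))/(9*w**4 - 3*w**3 - 24*w**2 - 2*w - 20) = f(w).

An antiderivative is F(w) = -2*(log(2*w - 4) + 4*log(3*w + 5))*log(w**2 + 2/3).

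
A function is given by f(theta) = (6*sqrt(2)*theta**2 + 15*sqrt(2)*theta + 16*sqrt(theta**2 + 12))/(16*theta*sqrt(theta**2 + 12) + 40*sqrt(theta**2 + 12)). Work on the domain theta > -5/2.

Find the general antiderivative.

Differentiate the proposed F(theta) back; it has to land on f(theta) exactly.
Check: d/dtheta[3*sqrt(theta**2/2 + 6)/4 + log(2*theta + 5)] = (6*sqrt(2)*theta**2 + 15*sqrt(2)*theta + 16*sqrt(theta**2 + 12))/(16*theta*sqrt(theta**2 + 12) + 40*sqrt(theta**2 + 12)) = f(theta).

F(theta) = 3*sqrt(theta**2/2 + 6)/4 + log(2*theta + 5) + C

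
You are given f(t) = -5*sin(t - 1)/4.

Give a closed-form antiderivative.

A candidate is checked by its d/dt: the result must match f(t).
Check: d/dt[5*cos(t - 1)/4] = -5*sin(t - 1)/4 = f(t).

An antiderivative is F(t) = 5*cos(t - 1)/4.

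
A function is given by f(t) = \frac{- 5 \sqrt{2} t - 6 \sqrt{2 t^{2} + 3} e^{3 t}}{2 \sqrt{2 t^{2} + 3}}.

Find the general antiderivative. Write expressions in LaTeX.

F(t) = \frac{- 5 \sqrt{2} \sqrt{2 t^{2} + 3} - 4 e^{3 t}}{4} + C

A first test for any F(t): its t-derivative must equal f(t) identically.
Check: d/dt[\frac{- 5 \sqrt{2} \sqrt{2 t^{2} + 3} - 4 e^{3 t}}{4}] = \frac{- 5 \sqrt{2} t - 6 \sqrt{2 t^{2} + 3} e^{3 t}}{2 \sqrt{2 t^{2} + 3}} = f(t).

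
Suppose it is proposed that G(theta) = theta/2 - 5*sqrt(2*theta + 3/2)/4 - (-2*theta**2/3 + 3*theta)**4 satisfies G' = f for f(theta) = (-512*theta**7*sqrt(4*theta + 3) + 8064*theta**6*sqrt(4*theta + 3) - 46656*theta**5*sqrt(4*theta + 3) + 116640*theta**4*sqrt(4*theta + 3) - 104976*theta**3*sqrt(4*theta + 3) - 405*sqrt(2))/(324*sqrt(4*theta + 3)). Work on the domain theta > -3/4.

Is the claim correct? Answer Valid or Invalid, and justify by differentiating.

Invalid: d/dtheta[G] - f = 1/2, which is not 0.

d/dtheta[G] = (-512*theta**7*sqrt(4*theta + 3) + 8064*theta**6*sqrt(4*theta + 3) - 46656*theta**5*sqrt(4*theta + 3) + 116640*theta**4*sqrt(4*theta + 3) - 104976*theta**3*sqrt(4*theta + 3) + 162*sqrt(4*theta + 3) - 405*sqrt(2))/(324*sqrt(4*theta + 3))
d/dtheta[G] - f(theta) = 1/2 != 0.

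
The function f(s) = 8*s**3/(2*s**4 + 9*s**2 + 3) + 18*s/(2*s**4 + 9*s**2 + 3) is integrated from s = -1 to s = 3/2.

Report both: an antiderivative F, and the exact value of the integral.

f matches the chain-rule pattern g'(h)*h' with inner function h(s) = 2*s**4/3 + 3*s**2 + 1; substituting u = h(s) collapses the integral.
F(s) = log(2*s**4/3 + 3*s**2 + 1) is an antiderivative of f.
Check: d/ds[log(2*s**4/3 + 3*s**2 + 1)] = (8*s**3 + 18*s)/(2*s**4 + 9*s**2 + 3), which equals f(s).
F(3/2) = log(89/8); F(-1) = log(14/3).
Integral = F(3/2) - F(-1) = -log(14/3) + log(89/8).

Antiderivative: F(s) = log(2*s**4/3 + 3*s**2 + 1); value = -log(14/3) + log(89/8)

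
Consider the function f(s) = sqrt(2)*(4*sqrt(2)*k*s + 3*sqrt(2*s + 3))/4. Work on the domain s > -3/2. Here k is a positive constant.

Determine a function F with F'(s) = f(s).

An antiderivative is F(s) = k*s**2 + s*sqrt(s + 3/2) + 3*sqrt(s + 3/2)/2.

A first test for any F(s): its s-derivative must equal f(s) identically.
Check: d/ds[k*s**2 + s*sqrt(s + 3/2) + 3*sqrt(s + 3/2)/2] = sqrt(2)*(4*sqrt(2)*k*s*sqrt(2*s + 3) + 6*s + 9)/(4*sqrt(2*s + 3)), which equals f(s).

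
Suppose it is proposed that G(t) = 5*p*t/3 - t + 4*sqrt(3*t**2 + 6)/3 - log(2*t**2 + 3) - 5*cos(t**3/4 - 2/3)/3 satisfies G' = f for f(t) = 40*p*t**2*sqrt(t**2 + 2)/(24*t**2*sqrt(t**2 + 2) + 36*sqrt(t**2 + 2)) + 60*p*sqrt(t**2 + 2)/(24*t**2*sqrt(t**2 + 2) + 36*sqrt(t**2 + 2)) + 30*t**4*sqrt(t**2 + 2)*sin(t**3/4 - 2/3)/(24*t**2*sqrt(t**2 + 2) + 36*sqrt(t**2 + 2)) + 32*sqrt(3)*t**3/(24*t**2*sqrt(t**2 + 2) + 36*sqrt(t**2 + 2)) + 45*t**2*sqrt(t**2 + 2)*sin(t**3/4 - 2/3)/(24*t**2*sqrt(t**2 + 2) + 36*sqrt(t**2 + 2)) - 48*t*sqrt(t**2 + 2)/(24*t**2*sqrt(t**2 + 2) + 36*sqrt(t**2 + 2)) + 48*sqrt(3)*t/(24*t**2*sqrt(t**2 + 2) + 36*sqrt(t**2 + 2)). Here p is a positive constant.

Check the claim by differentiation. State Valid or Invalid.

Invalid: d/dt[G] - f = -1, which is not 0.

d/dt[G] = (40*p*t**2*sqrt(t**2 + 2) + 60*p*sqrt(t**2 + 2) + 30*t**4*sqrt(t**2 + 2)*sin(t**3/4 - 2/3) + 32*sqrt(3)*t**3 + 45*t**2*sqrt(t**2 + 2)*sin(t**3/4 - 2/3) - 24*t**2*sqrt(t**2 + 2) - 48*t*sqrt(t**2 + 2) + 48*sqrt(3)*t - 36*sqrt(t**2 + 2))/(24*t**2*sqrt(t**2 + 2) + 36*sqrt(t**2 + 2))
d/dt[G] - f(t) = -1 != 0.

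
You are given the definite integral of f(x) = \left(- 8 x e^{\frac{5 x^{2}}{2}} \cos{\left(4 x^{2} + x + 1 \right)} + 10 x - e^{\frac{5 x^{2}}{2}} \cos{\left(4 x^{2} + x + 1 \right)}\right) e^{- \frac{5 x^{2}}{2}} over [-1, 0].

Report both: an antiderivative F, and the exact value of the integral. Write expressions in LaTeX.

Antiderivative: F(x) = - \left(e^{\frac{5 x^{2}}{2}} \sin{\left(4 x^{2} + x + 1 \right)} + 2\right) e^{- \frac{5 x^{2}}{2}}; value = -2 - \sin{\left(1 \right)} + \sin{\left(4 \right)} + \frac{2}{e^{\frac{5}{2}}}

Check any antiderivative F(x) by computing F'(x) and comparing it with f(x).
F(x) = - \left(e^{\frac{5 x^{2}}{2}} \sin{\left(4 x^{2} + x + 1 \right)} + 2\right) e^{- \frac{5 x^{2}}{2}} is an antiderivative of f.
Check: d/dx[- \left(e^{\frac{5 x^{2}}{2}} \sin{\left(4 x^{2} + x + 1 \right)} + 2\right) e^{- \frac{5 x^{2}}{2}}] = \left(- 8 x e^{\frac{5 x^{2}}{2}} \cos{\left(4 x^{2} + x + 1 \right)} + 10 x - e^{\frac{5 x^{2}}{2}} \cos{\left(4 x^{2} + x + 1 \right)}\right) e^{- \frac{5 x^{2}}{2}} = f(x).
F(0) = -2 - \sin{\left(1 \right)}; F(-1) = - \frac{2}{e^{\frac{5}{2}}} - \sin{\left(4 \right)}.
Integral = F(0) - F(-1) = -2 - \sin{\left(1 \right)} + \sin{\left(4 \right)} + \frac{2}{e^{\frac{5}{2}}}.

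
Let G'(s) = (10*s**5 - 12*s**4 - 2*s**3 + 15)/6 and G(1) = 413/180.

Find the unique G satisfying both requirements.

A first test for any G(s): its s-derivative must equal the given G'(s).
A general antiderivative is 5*s**6/18 - 2*s**5/5 - s**4/12 + 5*s/2 + C.
The condition gives C = 413/180 - (413/180) = 0.
So G(s) = 5*s**6/18 - 2*s**5/5 - s**4/12 + 5*s/2.
Check: d/ds[5*s**6/18 - 2*s**5/5 - s**4/12 + 5*s/2] = 5*s**5/3 - 2*s**4 - s**3/3 + 5/2, which equals G'(s).

G(s) = 5*s**6/18 - 2*s**5/5 - s**4/12 + 5*s/2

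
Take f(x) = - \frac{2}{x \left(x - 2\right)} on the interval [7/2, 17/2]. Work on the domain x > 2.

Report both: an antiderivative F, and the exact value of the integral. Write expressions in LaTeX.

Antiderivative: F(x) = \log{\left(x \right)} - \log{\left(x - 2 \right)}; value = - \log{\left(\frac{13}{2} \right)} - \log{\left(\frac{7}{2} \right)} + \log{\left(\frac{3}{2} \right)} + \log{\left(\frac{17}{2} \right)}

The denominator factors as x \left(x - 2\right); partial fractions split f into directly integrable pieces: - \frac{1}{x - 2} + \frac{1}{x}.
F(x) = \log{\left(x \right)} - \log{\left(x - 2 \right)} is an antiderivative of f.
Check: d/dx[\log{\left(x \right)} - \log{\left(x - 2 \right)}] = - \frac{2}{x^{2} - 2 x}, which equals f(x).
F(17/2) = - \log{\left(\frac{13}{2} \right)} + \log{\left(\frac{17}{2} \right)}; F(7/2) = - \log{\left(\frac{3}{2} \right)} + \log{\left(\frac{7}{2} \right)}.
Integral = F(17/2) - F(7/2) = - \log{\left(\frac{13}{2} \right)} - \log{\left(\frac{7}{2} \right)} + \log{\left(\frac{3}{2} \right)} + \log{\left(\frac{17}{2} \right)}.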